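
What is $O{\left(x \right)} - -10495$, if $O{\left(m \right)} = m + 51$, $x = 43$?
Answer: $10589$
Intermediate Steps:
$O{\left(m \right)} = 51 + m$
$O{\left(x \right)} - -10495 = \left(51 + 43\right) - -10495 = 94 + 10495 = 10589$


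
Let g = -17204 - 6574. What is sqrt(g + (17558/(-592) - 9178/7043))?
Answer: I*sqrt(25868977793590558)/1042364 ≈ 154.3*I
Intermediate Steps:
g = -23778
sqrt(g + (17558/(-592) - 9178/7043)) = sqrt(-23778 + (17558/(-592) - 9178/7043)) = sqrt(-23778 + (17558*(-1/592) - 9178*1/7043)) = sqrt(-23778 + (-8779/296 - 9178/7043)) = sqrt(-23778 - 64547185/2084728) = sqrt(-49635209569/2084728) = I*sqrt(25868977793590558)/1042364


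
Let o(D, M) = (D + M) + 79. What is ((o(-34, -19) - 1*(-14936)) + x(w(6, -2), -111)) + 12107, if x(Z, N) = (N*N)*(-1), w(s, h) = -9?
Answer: 14748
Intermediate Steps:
o(D, M) = 79 + D + M
x(Z, N) = -N² (x(Z, N) = N²*(-1) = -N²)
((o(-34, -19) - 1*(-14936)) + x(w(6, -2), -111)) + 12107 = (((79 - 34 - 19) - 1*(-14936)) - 1*(-111)²) + 12107 = ((26 + 14936) - 1*12321) + 12107 = (14962 - 12321) + 12107 = 2641 + 12107 = 14748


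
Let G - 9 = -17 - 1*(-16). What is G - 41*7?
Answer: -279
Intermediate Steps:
G = 8 (G = 9 + (-17 - 1*(-16)) = 9 + (-17 + 16) = 9 - 1 = 8)
G - 41*7 = 8 - 41*7 = 8 - 287 = -279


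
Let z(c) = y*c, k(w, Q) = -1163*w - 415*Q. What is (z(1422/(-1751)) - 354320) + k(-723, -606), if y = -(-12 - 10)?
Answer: 1292239985/1751 ≈ 7.3800e+5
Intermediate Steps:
y = 22 (y = -1*(-22) = 22)
z(c) = 22*c
(z(1422/(-1751)) - 354320) + k(-723, -606) = (22*(1422/(-1751)) - 354320) + (-1163*(-723) - 415*(-606)) = (22*(1422*(-1/1751)) - 354320) + (840849 + 251490) = (22*(-1422/1751) - 354320) + 1092339 = (-31284/1751 - 354320) + 1092339 = -620445604/1751 + 1092339 = 1292239985/1751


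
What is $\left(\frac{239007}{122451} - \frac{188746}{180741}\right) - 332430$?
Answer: $- \frac{2452430937715463}{7377305397} \approx -3.3243 \cdot 10^{5}$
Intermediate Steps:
$\left(\frac{239007}{122451} - \frac{188746}{180741}\right) - 332430 = \left(239007 \cdot \frac{1}{122451} - \frac{188746}{180741}\right) - 332430 = \left(\frac{79669}{40817} - \frac{188746}{180741}\right) - 332430 = \frac{6695409247}{7377305397} - 332430 = - \frac{2452430937715463}{7377305397}$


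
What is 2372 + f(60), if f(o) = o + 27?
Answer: 2459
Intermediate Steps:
f(o) = 27 + o
2372 + f(60) = 2372 + (27 + 60) = 2372 + 87 = 2459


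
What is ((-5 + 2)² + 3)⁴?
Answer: 20736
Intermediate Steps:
((-5 + 2)² + 3)⁴ = ((-3)² + 3)⁴ = (9 + 3)⁴ = 12⁴ = 20736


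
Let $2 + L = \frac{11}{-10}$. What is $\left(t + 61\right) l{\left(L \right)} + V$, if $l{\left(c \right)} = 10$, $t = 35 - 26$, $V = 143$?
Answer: $843$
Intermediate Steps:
$t = 9$
$L = - \frac{31}{10}$ ($L = -2 + \frac{11}{-10} = -2 + 11 \left(- \frac{1}{10}\right) = -2 - \frac{11}{10} = - \frac{31}{10} \approx -3.1$)
$\left(t + 61\right) l{\left(L \right)} + V = \left(9 + 61\right) 10 + 143 = 70 \cdot 10 + 143 = 700 + 143 = 843$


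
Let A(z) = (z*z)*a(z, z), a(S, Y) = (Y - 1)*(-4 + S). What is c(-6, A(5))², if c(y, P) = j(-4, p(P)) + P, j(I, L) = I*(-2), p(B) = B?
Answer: 11664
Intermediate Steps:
j(I, L) = -2*I
a(S, Y) = (-1 + Y)*(-4 + S)
A(z) = z²*(4 + z² - 5*z) (A(z) = (z*z)*(4 - z - 4*z + z*z) = z²*(4 - z - 4*z + z²) = z²*(4 + z² - 5*z))
c(y, P) = 8 + P (c(y, P) = -2*(-4) + P = 8 + P)
c(-6, A(5))² = (8 + 5²*(4 + 5² - 5*5))² = (8 + 25*(4 + 25 - 25))² = (8 + 25*4)² = (8 + 100)² = 108² = 11664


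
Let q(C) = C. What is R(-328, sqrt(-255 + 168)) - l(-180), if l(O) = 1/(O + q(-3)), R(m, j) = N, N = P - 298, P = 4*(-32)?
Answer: -77957/183 ≈ -425.99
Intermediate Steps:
P = -128
N = -426 (N = -128 - 298 = -426)
R(m, j) = -426
l(O) = 1/(-3 + O) (l(O) = 1/(O - 3) = 1/(-3 + O))
R(-328, sqrt(-255 + 168)) - l(-180) = -426 - 1/(-3 - 180) = -426 - 1/(-183) = -426 - 1*(-1/183) = -426 + 1/183 = -77957/183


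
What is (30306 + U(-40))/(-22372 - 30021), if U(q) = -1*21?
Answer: -30285/52393 ≈ -0.57804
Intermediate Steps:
U(q) = -21
(30306 + U(-40))/(-22372 - 30021) = (30306 - 21)/(-22372 - 30021) = 30285/(-52393) = 30285*(-1/52393) = -30285/52393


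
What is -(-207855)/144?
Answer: 23095/16 ≈ 1443.4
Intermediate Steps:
-(-207855)/144 = -1341*(-155/144) = 23095/16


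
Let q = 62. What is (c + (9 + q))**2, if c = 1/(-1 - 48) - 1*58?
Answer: 404496/2401 ≈ 168.47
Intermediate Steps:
c = -2843/49 (c = 1/(-49) - 58 = -1/49 - 58 = -2843/49 ≈ -58.020)
(c + (9 + q))**2 = (-2843/49 + (9 + 62))**2 = (-2843/49 + 71)**2 = (636/49)**2 = 404496/2401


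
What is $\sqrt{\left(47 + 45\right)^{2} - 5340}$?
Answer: $2 \sqrt{781} \approx 55.893$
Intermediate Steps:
$\sqrt{\left(47 + 45\right)^{2} - 5340} = \sqrt{92^{2} - 5340} = \sqrt{8464 - 5340} = \sqrt{3124} = 2 \sqrt{781}$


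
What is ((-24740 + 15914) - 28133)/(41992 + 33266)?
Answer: -36959/75258 ≈ -0.49110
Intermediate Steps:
((-24740 + 15914) - 28133)/(41992 + 33266) = (-8826 - 28133)/75258 = -36959*1/75258 = -36959/75258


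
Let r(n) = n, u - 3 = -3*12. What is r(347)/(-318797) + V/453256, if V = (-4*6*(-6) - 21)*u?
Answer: -1451276855/144496653032 ≈ -0.010044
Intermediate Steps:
u = -33 (u = 3 - 3*12 = 3 - 36 = -33)
V = -4059 (V = (-4*6*(-6) - 21)*(-33) = (-24*(-6) - 21)*(-33) = (144 - 21)*(-33) = 123*(-33) = -4059)
r(347)/(-318797) + V/453256 = 347/(-318797) - 4059/453256 = 347*(-1/318797) - 4059*1/453256 = -347/318797 - 4059/453256 = -1451276855/144496653032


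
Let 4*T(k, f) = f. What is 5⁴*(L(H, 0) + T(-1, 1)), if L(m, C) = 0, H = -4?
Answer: 625/4 ≈ 156.25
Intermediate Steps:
T(k, f) = f/4
5⁴*(L(H, 0) + T(-1, 1)) = 5⁴*(0 + (¼)*1) = 625*(0 + ¼) = 625*(¼) = 625/4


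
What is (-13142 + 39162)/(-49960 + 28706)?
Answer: -13010/10627 ≈ -1.2242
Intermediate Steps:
(-13142 + 39162)/(-49960 + 28706) = 26020/(-21254) = 26020*(-1/21254) = -13010/10627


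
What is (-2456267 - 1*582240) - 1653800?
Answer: -4692307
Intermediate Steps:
(-2456267 - 1*582240) - 1653800 = (-2456267 - 582240) - 1653800 = -3038507 - 1653800 = -4692307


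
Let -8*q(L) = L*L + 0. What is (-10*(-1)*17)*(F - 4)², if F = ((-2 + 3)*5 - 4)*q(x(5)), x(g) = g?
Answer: 276165/32 ≈ 8630.2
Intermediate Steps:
q(L) = -L²/8 (q(L) = -(L*L + 0)/8 = -(L² + 0)/8 = -L²/8)
F = -25/8 (F = ((-2 + 3)*5 - 4)*(-⅛*5²) = (1*5 - 4)*(-⅛*25) = (5 - 4)*(-25/8) = 1*(-25/8) = -25/8 ≈ -3.1250)
(-10*(-1)*17)*(F - 4)² = (-10*(-1)*17)*(-25/8 - 4)² = (10*17)*(-57/8)² = 170*(3249/64) = 276165/32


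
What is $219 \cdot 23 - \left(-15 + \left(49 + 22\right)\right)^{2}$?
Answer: $1901$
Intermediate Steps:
$219 \cdot 23 - \left(-15 + \left(49 + 22\right)\right)^{2} = 5037 - \left(-15 + 71\right)^{2} = 5037 - 56^{2} = 5037 - 3136 = 1901$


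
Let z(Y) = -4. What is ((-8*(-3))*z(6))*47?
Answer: -4512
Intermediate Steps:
((-8*(-3))*z(6))*47 = (-8*(-3)*(-4))*47 = (24*(-4))*47 = -96*47 = -4512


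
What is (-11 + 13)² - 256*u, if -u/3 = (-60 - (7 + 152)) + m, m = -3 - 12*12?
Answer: -281084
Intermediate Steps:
m = -147 (m = -3 - 144 = -147)
u = 1098 (u = -3*((-60 - (7 + 152)) - 147) = -3*((-60 - 1*159) - 147) = -3*((-60 - 159) - 147) = -3*(-219 - 147) = -3*(-366) = 1098)
(-11 + 13)² - 256*u = (-11 + 13)² - 256*1098 = 2² - 281088 = 4 - 281088 = -281084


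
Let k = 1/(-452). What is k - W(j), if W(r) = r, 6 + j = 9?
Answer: -1357/452 ≈ -3.0022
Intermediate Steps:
j = 3 (j = -6 + 9 = 3)
k = -1/452 ≈ -0.0022124
k - W(j) = -1/452 - 1*3 = -1/452 - 3 = -1357/452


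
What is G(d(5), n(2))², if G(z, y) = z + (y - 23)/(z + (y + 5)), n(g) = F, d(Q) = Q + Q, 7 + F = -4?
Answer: 9/4 ≈ 2.2500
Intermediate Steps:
F = -11 (F = -7 - 4 = -11)
d(Q) = 2*Q
n(g) = -11
G(z, y) = z + (-23 + y)/(5 + y + z) (G(z, y) = z + (-23 + y)/(z + (5 + y)) = z + (-23 + y)/(5 + y + z))
G(d(5), n(2))² = ((-23 - 11 + (2*5)² + 5*(2*5) - 22*5)/(5 - 11 + 2*5))² = ((-23 - 11 + 10² + 5*10 - 11*10)/(5 - 11 + 10))² = ((-23 - 11 + 100 + 50 - 110)/4)² = ((¼)*6)² = (3/2)² = 9/4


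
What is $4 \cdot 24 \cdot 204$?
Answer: $19584$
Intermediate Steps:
$4 \cdot 24 \cdot 204 = 96 \cdot 204 = 19584$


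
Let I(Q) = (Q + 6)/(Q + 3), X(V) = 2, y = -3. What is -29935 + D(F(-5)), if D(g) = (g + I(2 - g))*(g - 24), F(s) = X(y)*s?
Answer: -148179/5 ≈ -29636.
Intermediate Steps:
I(Q) = (6 + Q)/(3 + Q)
F(s) = 2*s
D(g) = (-24 + g)*(g + (8 - g)/(5 - g)) (D(g) = (g + (6 + (2 - g))/(3 + (2 - g)))*(g - 24) = (g + (8 - g)/(5 - g))*(-24 + g) = (-24 + g)*(g + (8 - g)/(5 - g)))
-29935 + D(F(-5)) = -29935 + (192 + (2*(-5))³ - 28*(2*(-5))² + 88*(2*(-5)))/(-5 + 2*(-5)) = -29935 + (192 + (-10)³ - 28*(-10)² + 88*(-10))/(-5 - 10) = -29935 + (192 - 1000 - 28*100 - 880)/(-15) = -29935 - (192 - 1000 - 2800 - 880)/15 = -29935 - 1/15*(-4488) = -29935 + 1496/5 = -148179/5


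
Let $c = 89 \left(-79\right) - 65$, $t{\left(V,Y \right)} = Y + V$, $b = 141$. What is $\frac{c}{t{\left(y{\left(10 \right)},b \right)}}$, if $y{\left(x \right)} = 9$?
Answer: $- \frac{3548}{75} \approx -47.307$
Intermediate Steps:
$t{\left(V,Y \right)} = V + Y$
$c = -7096$ ($c = -7031 - 65 = -7096$)
$\frac{c}{t{\left(y{\left(10 \right)},b \right)}} = - \frac{7096}{9 + 141} = - \frac{7096}{150} = \left(-7096\right) \frac{1}{150} = - \frac{3548}{75}$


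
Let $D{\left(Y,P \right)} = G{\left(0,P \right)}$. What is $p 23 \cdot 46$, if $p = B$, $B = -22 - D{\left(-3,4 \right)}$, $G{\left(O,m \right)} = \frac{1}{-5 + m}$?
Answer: $-22218$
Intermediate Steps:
$D{\left(Y,P \right)} = \frac{1}{-5 + P}$
$B = -21$ ($B = -22 - \frac{1}{-5 + 4} = -22 - \frac{1}{-1} = -22 - -1 = -22 + 1 = -21$)
$p = -21$
$p 23 \cdot 46 = \left(-21\right) 23 \cdot 46 = \left(-483\right) 46 = -22218$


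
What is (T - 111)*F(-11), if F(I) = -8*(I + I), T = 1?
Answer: -19360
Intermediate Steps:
F(I) = -16*I
(T - 111)*F(-11) = (1 - 111)*(-16*(-11)) = -110*176 = -19360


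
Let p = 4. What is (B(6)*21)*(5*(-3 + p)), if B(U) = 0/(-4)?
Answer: 0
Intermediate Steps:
B(U) = 0 (B(U) = 0*(-1/4) = 0)
(B(6)*21)*(5*(-3 + p)) = (0*21)*(5*(-3 + 4)) = 0*(5*1) = 0*5 = 0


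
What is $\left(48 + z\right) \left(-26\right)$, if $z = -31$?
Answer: $-442$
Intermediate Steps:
$\left(48 + z\right) \left(-26\right) = \left(48 - 31\right) \left(-26\right) = 17 \left(-26\right) = -442$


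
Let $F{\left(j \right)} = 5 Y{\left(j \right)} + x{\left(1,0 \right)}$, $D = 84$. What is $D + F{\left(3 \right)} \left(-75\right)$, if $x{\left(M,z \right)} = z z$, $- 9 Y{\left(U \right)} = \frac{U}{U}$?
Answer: $\frac{377}{3} \approx 125.67$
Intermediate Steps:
$Y{\left(U \right)} = - \frac{1}{9}$ ($Y{\left(U \right)} = - \frac{U \frac{1}{U}}{9} = \left(- \frac{1}{9}\right) 1 = - \frac{1}{9}$)
$x{\left(M,z \right)} = z^{2}$
$F{\left(j \right)} = - \frac{5}{9}$ ($F{\left(j \right)} = 5 \left(- \frac{1}{9}\right) + 0^{2} = - \frac{5}{9} + 0 = - \frac{5}{9}$)
$D + F{\left(3 \right)} \left(-75\right) = 84 - - \frac{125}{3} = 84 + \frac{125}{3} = \frac{377}{3}$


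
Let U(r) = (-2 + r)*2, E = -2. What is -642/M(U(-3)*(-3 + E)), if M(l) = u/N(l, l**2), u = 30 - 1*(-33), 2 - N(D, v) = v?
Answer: 534572/21 ≈ 25456.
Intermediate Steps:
N(D, v) = 2 - v
U(r) = -4 + 2*r
u = 63 (u = 30 + 33 = 63)
M(l) = 63/(2 - l**2)
-642/M(U(-3)*(-3 + E)) = -(428/21 - 214*(-4 + 2*(-3))**2*(-3 - 2)**2/21) = -(428/21 - 5350*(-4 - 6)**2/21) = -642/((-63/(-2 + (-10*(-5))**2))) = -642/((-63/(-2 + 50**2))) = -642/((-63/(-2 + 2500))) = -642/((-63/2498)) = -642/((-63*1/2498)) = -642/(-63/2498) = -642*(-2498/63) = 534572/21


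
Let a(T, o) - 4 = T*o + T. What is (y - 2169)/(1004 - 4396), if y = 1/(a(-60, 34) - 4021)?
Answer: 6633887/10374432 ≈ 0.63945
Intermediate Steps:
a(T, o) = 4 + T + T*o (a(T, o) = 4 + (T*o + T) = 4 + (T + T*o) = 4 + T + T*o)
y = -1/6117 (y = 1/((4 - 60 - 60*34) - 4021) = 1/((4 - 60 - 2040) - 4021) = 1/(-2096 - 4021) = 1/(-6117) = -1/6117 ≈ -0.00016348)
(y - 2169)/(1004 - 4396) = (-1/6117 - 2169)/(1004 - 4396) = -13267774/6117/(-3392) = -13267774/6117*(-1/3392) = 6633887/10374432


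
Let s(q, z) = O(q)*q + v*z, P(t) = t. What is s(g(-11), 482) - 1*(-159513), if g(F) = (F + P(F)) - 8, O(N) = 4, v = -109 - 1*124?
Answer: 47087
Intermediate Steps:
v = -233 (v = -109 - 124 = -233)
g(F) = -8 + 2*F (g(F) = (F + F) - 8 = 2*F - 8 = -8 + 2*F)
s(q, z) = -233*z + 4*q (s(q, z) = 4*q - 233*z = -233*z + 4*q)
s(g(-11), 482) - 1*(-159513) = (-233*482 + 4*(-8 + 2*(-11))) - 1*(-159513) = (-112306 + 4*(-8 - 22)) + 159513 = (-112306 + 4*(-30)) + 159513 = (-112306 - 120) + 159513 = -112426 + 159513 = 47087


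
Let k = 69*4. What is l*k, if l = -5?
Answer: -1380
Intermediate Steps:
k = 276
l*k = -5*276 = -1380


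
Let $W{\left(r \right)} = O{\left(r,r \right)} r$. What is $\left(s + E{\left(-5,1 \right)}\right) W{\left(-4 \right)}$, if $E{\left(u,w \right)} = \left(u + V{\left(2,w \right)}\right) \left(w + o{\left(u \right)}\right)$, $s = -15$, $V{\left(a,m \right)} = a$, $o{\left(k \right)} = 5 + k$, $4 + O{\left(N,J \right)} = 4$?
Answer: $0$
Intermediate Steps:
$O{\left(N,J \right)} = 0$ ($O{\left(N,J \right)} = -4 + 4 = 0$)
$W{\left(r \right)} = 0$ ($W{\left(r \right)} = 0 r = 0$)
$E{\left(u,w \right)} = \left(2 + u\right) \left(5 + u + w\right)$ ($E{\left(u,w \right)} = \left(u + 2\right) \left(w + \left(5 + u\right)\right) = \left(2 + u\right) \left(5 + u + w\right)$)
$\left(s + E{\left(-5,1 \right)}\right) W{\left(-4 \right)} = \left(-15 + \left(10 + \left(-5\right)^{2} + 2 \cdot 1 + 7 \left(-5\right) - 5\right)\right) 0 = \left(-15 + \left(10 + 25 + 2 - 35 - 5\right)\right) 0 = \left(-15 - 3\right) 0 = \left(-18\right) 0 = 0$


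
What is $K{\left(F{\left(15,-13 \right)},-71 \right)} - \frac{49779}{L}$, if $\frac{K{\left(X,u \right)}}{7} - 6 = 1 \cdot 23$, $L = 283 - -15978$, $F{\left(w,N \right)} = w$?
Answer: $\frac{3251204}{16261} \approx 199.94$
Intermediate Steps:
$L = 16261$ ($L = 283 + 15978 = 16261$)
$K{\left(X,u \right)} = 203$ ($K{\left(X,u \right)} = 42 + 7 \cdot 1 \cdot 23 = 42 + 7 \cdot 23 = 42 + 161 = 203$)
$K{\left(F{\left(15,-13 \right)},-71 \right)} - \frac{49779}{L} = 203 - \frac{49779}{16261} = \frac{3251204}{16261}$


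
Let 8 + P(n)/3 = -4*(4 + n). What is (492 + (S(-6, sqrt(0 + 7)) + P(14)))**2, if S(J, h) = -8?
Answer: 59536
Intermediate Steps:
P(n) = -72 - 12*n (P(n) = -24 + 3*(-4*(4 + n)) = -24 + 3*(-16 - 4*n) = -24 + (-48 - 12*n) = -72 - 12*n)
(492 + (S(-6, sqrt(0 + 7)) + P(14)))**2 = (492 + (-8 + (-72 - 12*14)))**2 = (492 + (-8 + (-72 - 168)))**2 = (492 + (-8 - 240))**2 = (492 - 248)**2 = 244**2 = 59536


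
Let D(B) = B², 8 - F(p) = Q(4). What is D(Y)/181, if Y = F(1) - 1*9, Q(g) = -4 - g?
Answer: 49/181 ≈ 0.27072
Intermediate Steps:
F(p) = 16 (F(p) = 8 - (-4 - 1*4) = 8 - (-4 - 4) = 8 - 1*(-8) = 8 + 8 = 16)
Y = 7 (Y = 16 - 1*9 = 16 - 9 = 7)
D(Y)/181 = 7²/181 = 49*(1/181) = 49/181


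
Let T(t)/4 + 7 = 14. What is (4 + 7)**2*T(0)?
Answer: 3388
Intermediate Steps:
T(t) = 28 (T(t) = -28 + 4*14 = -28 + 56 = 28)
(4 + 7)**2*T(0) = (4 + 7)**2*28 = 11**2*28 = 121*28 = 3388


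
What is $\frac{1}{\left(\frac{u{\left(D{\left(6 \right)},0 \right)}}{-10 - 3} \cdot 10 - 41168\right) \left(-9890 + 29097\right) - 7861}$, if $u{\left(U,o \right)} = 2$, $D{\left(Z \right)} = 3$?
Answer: $- \frac{13}{10279765421} \approx -1.2646 \cdot 10^{-9}$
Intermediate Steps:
$\frac{1}{\left(\frac{u{\left(D{\left(6 \right)},0 \right)}}{-10 - 3} \cdot 10 - 41168\right) \left(-9890 + 29097\right) - 7861} = \frac{1}{\left(\frac{1}{-10 - 3} \cdot 2 \cdot 10 - 41168\right) \left(-9890 + 29097\right) - 7861} = \frac{1}{\left(\frac{1}{-13} \cdot 2 \cdot 10 - 41168\right) 19207 - 7861} = \frac{1}{\left(\left(- \frac{1}{13}\right) 2 \cdot 10 - 41168\right) 19207 - 7861} = \frac{1}{\left(\left(- \frac{2}{13}\right) 10 - 41168\right) 19207 - 7861} = \frac{1}{\left(- \frac{20}{13} - 41168\right) 19207 - 7861} = \frac{1}{\left(- \frac{535204}{13}\right) 19207 - 7861} = \frac{1}{- \frac{10279663228}{13} - 7861} = \frac{1}{- \frac{10279765421}{13}} = - \frac{13}{10279765421}$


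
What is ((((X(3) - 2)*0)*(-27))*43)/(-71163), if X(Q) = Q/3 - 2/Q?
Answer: 0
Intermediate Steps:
X(Q) = -2/Q + Q/3 (X(Q) = Q*(⅓) - 2/Q = Q/3 - 2/Q = -2/Q + Q/3)
((((X(3) - 2)*0)*(-27))*43)/(-71163) = (((((-2/3 + (⅓)*3) - 2)*0)*(-27))*43)/(-71163) = (((((-2*⅓ + 1) - 2)*0)*(-27))*43)*(-1/71163) = (((((-⅔ + 1) - 2)*0)*(-27))*43)*(-1/71163) = ((((⅓ - 2)*0)*(-27))*43)*(-1/71163) = ((-5/3*0*(-27))*43)*(-1/71163) = ((0*(-27))*43)*(-1/71163) = (0*43)*(-1/71163) = 0*(-1/71163) = 0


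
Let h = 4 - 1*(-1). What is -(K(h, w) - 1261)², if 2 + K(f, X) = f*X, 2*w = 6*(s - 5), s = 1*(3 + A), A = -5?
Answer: -1871424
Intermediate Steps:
s = -2 (s = 1*(3 - 5) = 1*(-2) = -2)
h = 5 (h = 4 + 1 = 5)
w = -21 (w = (6*(-2 - 5))/2 = (6*(-7))/2 = (½)*(-42) = -21)
K(f, X) = -2 + X*f (K(f, X) = -2 + f*X = -2 + X*f)
-(K(h, w) - 1261)² = -((-2 - 21*5) - 1261)² = -((-2 - 105) - 1261)² = -(-107 - 1261)² = -1*(-1368)² = -1*1871424 = -1871424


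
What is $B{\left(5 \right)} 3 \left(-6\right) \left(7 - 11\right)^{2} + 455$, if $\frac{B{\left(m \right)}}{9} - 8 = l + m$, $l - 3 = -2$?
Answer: $-35833$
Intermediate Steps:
$l = 1$ ($l = 3 - 2 = 1$)
$B{\left(m \right)} = 81 + 9 m$ ($B{\left(m \right)} = 72 + 9 \left(1 + m\right) = 72 + \left(9 + 9 m\right) = 81 + 9 m$)
$B{\left(5 \right)} 3 \left(-6\right) \left(7 - 11\right)^{2} + 455 = \left(81 + 9 \cdot 5\right) 3 \left(-6\right) \left(7 - 11\right)^{2} + 455 = \left(81 + 45\right) 3 \left(-6\right) \left(-4\right)^{2} + 455 = 126 \cdot 3 \left(-6\right) 16 + 455 = 378 \left(-6\right) 16 + 455 = \left(-2268\right) 16 + 455 = -36288 + 455 = -35833$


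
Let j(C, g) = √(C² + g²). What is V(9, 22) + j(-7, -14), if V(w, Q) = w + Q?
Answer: 31 + 7*√5 ≈ 46.652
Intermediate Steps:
V(w, Q) = Q + w
V(9, 22) + j(-7, -14) = (22 + 9) + √((-7)² + (-14)²) = 31 + √(49 + 196) = 31 + √245 = 31 + 7*√5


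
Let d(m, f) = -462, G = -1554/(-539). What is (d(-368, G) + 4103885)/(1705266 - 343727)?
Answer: 4103423/1361539 ≈ 3.0138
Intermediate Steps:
G = 222/77 (G = -1554*(-1/539) = 222/77 ≈ 2.8831)
(d(-368, G) + 4103885)/(1705266 - 343727) = (-462 + 4103885)/(1705266 - 343727) = 4103423/1361539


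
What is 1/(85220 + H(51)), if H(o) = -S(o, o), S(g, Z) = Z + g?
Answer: 1/85118 ≈ 1.1748e-5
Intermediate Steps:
H(o) = -2*o (H(o) = -(o + o) = -2*o)
1/(85220 + H(51)) = 1/(85220 - 2*51) = 1/(85220 - 102) = 1/85118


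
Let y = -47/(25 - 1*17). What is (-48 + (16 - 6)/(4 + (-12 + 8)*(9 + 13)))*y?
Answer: 94987/336 ≈ 282.70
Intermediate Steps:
y = -47/8 (y = -47/(25 - 17) = -47/8 ≈ -5.8750)
(-48 + (16 - 6)/(4 + (-12 + 8)*(9 + 13)))*y = (-48 + (16 - 6)/(4 + (-12 + 8)*(9 + 13)))*(-47/8) = (-48 + 10/(4 - 4*22))*(-47/8) = (-48 + 10/(4 - 88))*(-47/8) = (-48 + 10/(-84))*(-47/8) = (-48 + 10*(-1/84))*(-47/8) = (-48 - 5/42)*(-47/8) = -2021/42*(-47/8) = 94987/336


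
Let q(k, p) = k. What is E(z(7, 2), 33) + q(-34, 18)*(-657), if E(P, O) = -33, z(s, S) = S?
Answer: 22305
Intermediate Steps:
E(z(7, 2), 33) + q(-34, 18)*(-657) = -33 - 34*(-657) = -33 + 22338 = 22305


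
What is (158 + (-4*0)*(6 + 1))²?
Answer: 24964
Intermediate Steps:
(158 + (-4*0)*(6 + 1))² = (158 + 0*7)² = (158 + 0)² = 158² = 24964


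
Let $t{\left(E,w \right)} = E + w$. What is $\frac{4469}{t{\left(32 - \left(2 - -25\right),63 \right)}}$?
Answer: $\frac{4469}{68} \approx 65.721$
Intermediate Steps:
$\frac{4469}{t{\left(32 - \left(2 - -25\right),63 \right)}} = \frac{4469}{\left(32 - \left(2 - -25\right)\right) + 63} = \frac{4469}{\left(32 - \left(2 + 25\right)\right) + 63} = \frac{4469}{\left(32 - 27\right) + 63} = \frac{4469}{5 + 63} = \frac{4469}{68}$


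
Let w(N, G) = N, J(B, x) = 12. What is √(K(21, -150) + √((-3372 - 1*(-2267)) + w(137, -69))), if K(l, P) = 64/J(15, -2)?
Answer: √(48 + 198*I*√2)/3 ≈ 4.2953 + 3.6217*I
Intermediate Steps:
K(l, P) = 16/3 (K(l, P) = 64/12 = 64*(1/12) = 16/3)
√(K(21, -150) + √((-3372 - 1*(-2267)) + w(137, -69))) = √(16/3 + √((-3372 - 1*(-2267)) + 137)) = √(16/3 + √((-3372 + 2267) + 137)) = √(16/3 + √(-1105 + 137)) = √(16/3 + √(-968)) = √(16/3 + 22*I*√2)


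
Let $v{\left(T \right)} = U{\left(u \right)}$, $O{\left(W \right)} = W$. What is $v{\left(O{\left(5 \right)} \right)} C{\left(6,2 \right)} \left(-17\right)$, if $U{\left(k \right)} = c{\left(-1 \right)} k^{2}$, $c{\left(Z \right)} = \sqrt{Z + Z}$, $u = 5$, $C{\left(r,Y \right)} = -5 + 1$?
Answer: $1700 i \sqrt{2} \approx 2404.2 i$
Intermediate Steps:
$C{\left(r,Y \right)} = -4$
$c{\left(Z \right)} = \sqrt{2} \sqrt{Z}$ ($c{\left(Z \right)} = \sqrt{2 Z} = \sqrt{2} \sqrt{Z}$)
$U{\left(k \right)} = i \sqrt{2} k^{2}$ ($U{\left(k \right)} = \sqrt{2} \sqrt{-1} k^{2} = \sqrt{2} i k^{2} = i \sqrt{2} k^{2}$)
$v{\left(T \right)} = 25 i \sqrt{2}$ ($v{\left(T \right)} = i \sqrt{2} \cdot 5^{2} = i \sqrt{2} \cdot 25 = 25 i \sqrt{2}$)
$v{\left(O{\left(5 \right)} \right)} C{\left(6,2 \right)} \left(-17\right) = 25 i \sqrt{2} \left(-4\right) \left(-17\right) = - 100 i \sqrt{2} \left(-17\right) = 1700 i \sqrt{2}$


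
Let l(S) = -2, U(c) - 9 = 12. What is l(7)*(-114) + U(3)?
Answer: 249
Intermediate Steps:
U(c) = 21 (U(c) = 9 + 12 = 21)
l(7)*(-114) + U(3) = -2*(-114) + 21 = 228 + 21 = 249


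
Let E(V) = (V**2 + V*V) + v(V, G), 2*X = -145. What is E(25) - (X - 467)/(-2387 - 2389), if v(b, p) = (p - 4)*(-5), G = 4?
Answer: 11938921/9552 ≈ 1249.9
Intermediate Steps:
X = -145/2 (X = (1/2)*(-145) = -145/2 ≈ -72.500)
v(b, p) = 20 - 5*p (v(b, p) = (-4 + p)*(-5) = 20 - 5*p)
E(V) = 2*V**2 (E(V) = (V**2 + V*V) + (20 - 5*4) = (V**2 + V**2) + (20 - 20) = 2*V**2 + 0 = 2*V**2)
E(25) - (X - 467)/(-2387 - 2389) = 2*25**2 - (-145/2 - 467)/(-2387 - 2389) = 2*625 - (-1079)/(2*(-4776)) = 1250 - (-1079)*(-1)/(2*4776) = 1250 - 1*1079/9552 = 1250 - 1079/9552 = 11938921/9552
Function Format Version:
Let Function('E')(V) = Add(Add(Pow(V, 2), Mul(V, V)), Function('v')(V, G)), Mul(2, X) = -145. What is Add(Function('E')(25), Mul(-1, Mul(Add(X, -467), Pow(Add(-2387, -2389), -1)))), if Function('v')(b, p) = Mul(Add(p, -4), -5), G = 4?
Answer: Rational(11938921, 9552) ≈ 1249.9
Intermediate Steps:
X = Rational(-145, 2) (X = Mul(Rational(1, 2), -145) = Rational(-145, 2) ≈ -72.500)
Function('v')(b, p) = Add(20, Mul(-5, p)) (Function('v')(b, p) = Mul(Add(-4, p), -5) = Add(20, Mul(-5, p)))
Function('E')(V) = Mul(2, Pow(V, 2)) (Function('E')(V) = Add(Add(Pow(V, 2), Mul(V, V)), Add(20, Mul(-5, 4))) = Add(Add(Pow(V, 2), Pow(V, 2)), Add(20, -20)) = Add(Mul(2, Pow(V, 2)), 0) = Mul(2, Pow(V, 2)))
Add(Function('E')(25), Mul(-1, Mul(Add(X, -467), Pow(Add(-2387, -2389), -1)))) = Add(Mul(2, Pow(25, 2)), Mul(-1, Mul(Add(Rational(-145, 2), -467), Pow(Add(-2387, -2389), -1)))) = Add(Mul(2, 625), Mul(-1, Mul(Rational(-1079, 2), Pow(-4776, -1)))) = Add(1250, Mul(-1, Mul(Rational(-1079, 2), Rational(-1, 4776)))) = Add(1250, Mul(-1, Rational(1079, 9552))) = Add(1250, Rational(-1079, 9552)) = Rational(11938921, 9552)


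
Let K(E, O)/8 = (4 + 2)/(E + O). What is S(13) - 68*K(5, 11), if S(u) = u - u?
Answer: -204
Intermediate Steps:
S(u) = 0
K(E, O) = 48/(E + O) (K(E, O) = 8*((4 + 2)/(E + O)) = 8*(6/(E + O)) = 48/(E + O))
S(13) - 68*K(5, 11) = 0 - 3264/(5 + 11) = 0 - 3264/16 = 0 - 68*3 = 0 - 204 = -204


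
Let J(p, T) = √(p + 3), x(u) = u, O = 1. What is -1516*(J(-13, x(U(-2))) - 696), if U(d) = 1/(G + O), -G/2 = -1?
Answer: 1055136 - 1516*I*√10 ≈ 1.0551e+6 - 4794.0*I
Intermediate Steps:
G = 2 (G = -2*(-1) = 2)
U(d) = ⅓ (U(d) = 1/(2 + 1) = 1/3 = ⅓)
J(p, T) = √(3 + p)
-1516*(J(-13, x(U(-2))) - 696) = -1516*(√(3 - 13) - 696) = -1516*(√(-10) - 696) = -1516*(I*√10 - 696) = -1516*(-696 + I*√10) = 1055136 - 1516*I*√10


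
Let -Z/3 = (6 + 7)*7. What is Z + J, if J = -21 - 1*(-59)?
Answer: -235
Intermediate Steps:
Z = -273 (Z = -3*(6 + 7)*7 = -39*7 = -3*91 = -273)
J = 38 (J = -21 + 59 = 38)
Z + J = -273 + 38 = -235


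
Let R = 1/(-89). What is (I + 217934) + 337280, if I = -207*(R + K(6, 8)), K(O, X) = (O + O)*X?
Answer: 47645645/89 ≈ 5.3534e+5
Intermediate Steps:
R = -1/89 ≈ -0.011236
K(O, X) = 2*O*X (K(O, X) = (2*O)*X = 2*O*X)
I = -1768401/89 (I = -207*(-1/89 + 2*6*8) = -207*(-1/89 + 96) = -207*8543/89 = -1768401/89 ≈ -19870.)
(I + 217934) + 337280 = (-1768401/89 + 217934) + 337280 = 17627725/89 + 337280 = 47645645/89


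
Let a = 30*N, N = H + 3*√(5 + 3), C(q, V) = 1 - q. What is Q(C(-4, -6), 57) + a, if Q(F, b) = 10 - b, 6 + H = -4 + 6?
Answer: -167 + 180*√2 ≈ 87.558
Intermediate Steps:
H = -4 (H = -6 + (-4 + 6) = -6 + 2 = -4)
N = -4 + 6*√2 (N = -4 + 3*√(5 + 3) = -4 + 3*√8 = -4 + 3*(2*√2) = -4 + 6*√2 ≈ 4.4853)
a = -120 + 180*√2 (a = 30*(-4 + 6*√2) = -120 + 180*√2 ≈ 134.56)
Q(C(-4, -6), 57) + a = (10 - 1*57) + (-120 + 180*√2) = (10 - 57) + (-120 + 180*√2) = -47 + (-120 + 180*√2) = -167 + 180*√2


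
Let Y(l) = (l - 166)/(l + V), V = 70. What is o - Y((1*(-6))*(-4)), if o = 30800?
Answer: 1447671/47 ≈ 30802.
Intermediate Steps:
Y(l) = (-166 + l)/(70 + l) (Y(l) = (l - 166)/(l + 70) = (-166 + l)/(70 + l))
o - Y((1*(-6))*(-4)) = 30800 - (-166 + (1*(-6))*(-4))/(70 + (1*(-6))*(-4)) = 30800 - (-166 - 6*(-4))/(70 - 6*(-4)) = 30800 - (-166 + 24)/(70 + 24) = 30800 - (-142)/94 = 30800 - 1*(-71/47) = 30800 + 71/47 = 1447671/47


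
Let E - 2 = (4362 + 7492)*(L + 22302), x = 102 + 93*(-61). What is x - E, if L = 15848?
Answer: -452235673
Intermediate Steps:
x = -5571 (x = 102 - 5673 = -5571)
E = 452230102 (E = 2 + (4362 + 7492)*(15848 + 22302) = 2 + 11854*38150 = 2 + 452230100 = 452230102)
x - E = -5571 - 1*452230102 = -5571 - 452230102 = -452235673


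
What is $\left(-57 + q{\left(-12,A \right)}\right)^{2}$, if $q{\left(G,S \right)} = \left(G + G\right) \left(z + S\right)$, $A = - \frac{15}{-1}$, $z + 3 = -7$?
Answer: $31329$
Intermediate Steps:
$z = -10$ ($z = -3 - 7 = -10$)
$A = 15$ ($A = \left(-15\right) \left(-1\right) = 15$)
$q{\left(G,S \right)} = 2 G \left(-10 + S\right)$ ($q{\left(G,S \right)} = \left(G + G\right) \left(-10 + S\right) = 2 G \left(-10 + S\right)$)
$\left(-57 + q{\left(-12,A \right)}\right)^{2} = \left(-57 + 2 \left(-12\right) \left(-10 + 15\right)\right)^{2} = \left(-57 + 2 \left(-12\right) 5\right)^{2} = \left(-57 - 120\right)^{2} = \left(-177\right)^{2} = 31329$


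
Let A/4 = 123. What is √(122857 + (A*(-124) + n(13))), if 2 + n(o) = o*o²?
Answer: 6*√1779 ≈ 253.07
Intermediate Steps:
A = 492 (A = 4*123 = 492)
n(o) = -2 + o³ (n(o) = -2 + o*o² = -2 + o³)
√(122857 + (A*(-124) + n(13))) = √(122857 + (492*(-124) + (-2 + 13³))) = √(122857 + (-61008 + (-2 + 2197))) = √(122857 + (-61008 + 2195)) = √(122857 - 58813) = √64044 = 6*√1779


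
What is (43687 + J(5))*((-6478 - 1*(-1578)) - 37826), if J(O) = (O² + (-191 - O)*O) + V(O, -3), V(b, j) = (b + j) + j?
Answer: -1825724706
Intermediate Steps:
V(b, j) = b + 2*j
J(O) = -6 + O + O² + O*(-191 - O) (J(O) = (O² + (-191 - O)*O) + (O + 2*(-3)) = (O² + O*(-191 - O)) + (O - 6) = (O² + O*(-191 - O)) + (-6 + O) = -6 + O + O² + O*(-191 - O))
(43687 + J(5))*((-6478 - 1*(-1578)) - 37826) = (43687 + (-6 - 190*5))*((-6478 - 1*(-1578)) - 37826) = (43687 + (-6 - 950))*((-6478 + 1578) - 37826) = (43687 - 956)*(-4900 - 37826) = 42731*(-42726) = -1825724706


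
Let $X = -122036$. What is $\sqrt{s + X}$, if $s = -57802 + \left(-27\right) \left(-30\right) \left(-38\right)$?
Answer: $3 i \sqrt{23402} \approx 458.93 i$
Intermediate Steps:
$s = -88582$ ($s = -57802 + 810 \left(-38\right) = -57802 - 30780 = -88582$)
$\sqrt{s + X} = \sqrt{-88582 - 122036} = \sqrt{-210618} = 3 i \sqrt{23402}$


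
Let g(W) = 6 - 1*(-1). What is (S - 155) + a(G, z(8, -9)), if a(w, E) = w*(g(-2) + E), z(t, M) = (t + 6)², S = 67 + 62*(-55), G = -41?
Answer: -11821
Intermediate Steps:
g(W) = 7 (g(W) = 6 + 1 = 7)
S = -3343 (S = 67 - 3410 = -3343)
z(t, M) = (6 + t)²
a(w, E) = w*(7 + E)
(S - 155) + a(G, z(8, -9)) = (-3343 - 155) - 41*(7 + (6 + 8)²) = -3498 - 41*(7 + 14²) = -3498 - 41*(7 + 196) = -3498 - 41*203 = -3498 - 8323 = -11821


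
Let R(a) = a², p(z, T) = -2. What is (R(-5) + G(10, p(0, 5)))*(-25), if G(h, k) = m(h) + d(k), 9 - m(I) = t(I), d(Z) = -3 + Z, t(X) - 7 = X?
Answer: -300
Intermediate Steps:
t(X) = 7 + X
m(I) = 2 - I (m(I) = 9 - (7 + I) = 9 + (-7 - I) = 2 - I)
G(h, k) = -1 + k - h (G(h, k) = (2 - h) + (-3 + k) = -1 + k - h)
(R(-5) + G(10, p(0, 5)))*(-25) = ((-5)² + (-1 - 2 - 1*10))*(-25) = (25 + (-1 - 2 - 10))*(-25) = (25 - 13)*(-25) = 12*(-25) = -300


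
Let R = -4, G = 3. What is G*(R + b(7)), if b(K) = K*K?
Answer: 135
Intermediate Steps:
b(K) = K²
G*(R + b(7)) = 3*(-4 + 7²) = 3*(-4 + 49) = 3*45 = 135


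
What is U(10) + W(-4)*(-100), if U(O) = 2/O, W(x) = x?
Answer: 2001/5 ≈ 400.20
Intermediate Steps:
U(10) + W(-4)*(-100) = 2/10 - 4*(-100) = 2*(⅒) + 400 = ⅕ + 400 = 2001/5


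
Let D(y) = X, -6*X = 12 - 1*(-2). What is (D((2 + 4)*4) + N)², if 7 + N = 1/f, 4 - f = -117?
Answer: 11458225/131769 ≈ 86.957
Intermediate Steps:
f = 121 (f = 4 - 1*(-117) = 4 + 117 = 121)
X = -7/3 (X = -(12 - 1*(-2))/6 = -(12 + 2)/6 = -⅙*14 = -7/3 ≈ -2.3333)
D(y) = -7/3
N = -846/121 (N = -7 + 1/121 = -846/121 ≈ -6.9917)
(D((2 + 4)*4) + N)² = (-7/3 - 846/121)² = (-3385/363)² = 11458225/131769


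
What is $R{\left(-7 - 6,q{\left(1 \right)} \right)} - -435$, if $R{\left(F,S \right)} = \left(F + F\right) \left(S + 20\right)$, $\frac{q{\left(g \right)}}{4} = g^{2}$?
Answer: $-189$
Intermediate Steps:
$q{\left(g \right)} = 4 g^{2}$
$R{\left(F,S \right)} = 2 F \left(20 + S\right)$
$R{\left(-7 - 6,q{\left(1 \right)} \right)} - -435 = 2 \left(-7 - 6\right) \left(20 + 4 \cdot 1^{2}\right) - -435 = 2 \left(-7 - 6\right) \left(20 + 4 \cdot 1\right) + 435 = 2 \left(-13\right) \left(20 + 4\right) + 435 = 2 \left(-13\right) 24 + 435 = -624 + 435 = -189$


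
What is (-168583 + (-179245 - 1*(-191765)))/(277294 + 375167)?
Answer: -52021/217487 ≈ -0.23919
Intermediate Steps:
(-168583 + (-179245 - 1*(-191765)))/(277294 + 375167) = (-168583 + (-179245 + 191765))/652461 = (-168583 + 12520)*(1/652461) = -156063*1/652461 = -52021/217487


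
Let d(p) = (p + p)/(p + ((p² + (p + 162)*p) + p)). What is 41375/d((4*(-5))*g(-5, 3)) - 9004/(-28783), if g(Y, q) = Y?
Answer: 216743194754/28783 ≈ 7.5302e+6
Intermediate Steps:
d(p) = 2*p/(p² + 2*p + p*(162 + p)) (d(p) = (2*p)/(p + ((p² + (162 + p)*p) + p)) = (2*p)/(p + ((p² + p*(162 + p)) + p)) = (2*p)/(p + (p + p² + p*(162 + p))) = (2*p)/(p² + 2*p + p*(162 + p)) = 2*p/(p² + 2*p + p*(162 + p)))
41375/d((4*(-5))*g(-5, 3)) - 9004/(-28783) = 41375/(1/(82 + (4*(-5))*(-5))) - 9004/(-28783) = 41375/(1/(82 - 20*(-5))) - 9004*(-1/28783) = 41375/(1/(82 + 100)) + 9004/28783 = 41375/(1/182) + 9004/28783 = 41375*182 + 9004/28783 = 7530250 + 9004/28783 = 216743194754/28783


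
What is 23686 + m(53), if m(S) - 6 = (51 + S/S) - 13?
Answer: 23731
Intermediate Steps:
m(S) = 45 (m(S) = 6 + ((51 + S/S) - 13) = 6 + ((51 + 1) - 13) = 6 + (52 - 13) = 6 + 39 = 45)
23686 + m(53) = 23686 + 45 = 23731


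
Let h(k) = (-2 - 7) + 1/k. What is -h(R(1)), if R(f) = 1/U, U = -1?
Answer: 10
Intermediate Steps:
R(f) = -1 (R(f) = 1/(-1) = -1)
h(k) = -9 + 1/k
-h(R(1)) = -(-9 + 1/(-1)) = -(-9 - 1) = -1*(-10) = 10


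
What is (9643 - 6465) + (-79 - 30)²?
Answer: 15059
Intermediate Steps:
(9643 - 6465) + (-79 - 30)² = 3178 + (-109)² = 3178 + 11881 = 15059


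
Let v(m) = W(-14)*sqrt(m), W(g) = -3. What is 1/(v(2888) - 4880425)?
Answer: -4880425/23818548154633 + 114*sqrt(2)/23818548154633 ≈ -2.0489e-7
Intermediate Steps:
v(m) = -3*sqrt(m)
1/(v(2888) - 4880425) = 1/(-114*sqrt(2) - 4880425) = 1/(-4880425 - 114*sqrt(2))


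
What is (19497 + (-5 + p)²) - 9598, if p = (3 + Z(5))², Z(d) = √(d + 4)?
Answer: 10860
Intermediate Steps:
Z(d) = √(4 + d)
p = 36 (p = (3 + √(4 + 5))² = (3 + √9)² = (3 + 3)² = 6² = 36)
(19497 + (-5 + p)²) - 9598 = (19497 + (-5 + 36)²) - 9598 = (19497 + 31²) - 9598 = (19497 + 961) - 9598 = 20458 - 9598 = 10860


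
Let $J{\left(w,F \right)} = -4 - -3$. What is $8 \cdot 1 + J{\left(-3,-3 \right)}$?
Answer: $7$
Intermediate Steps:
$J{\left(w,F \right)} = -1$ ($J{\left(w,F \right)} = -4 + 3 = -1$)
$8 \cdot 1 + J{\left(-3,-3 \right)} = 8 \cdot 1 - 1 = 8 - 1 = 7$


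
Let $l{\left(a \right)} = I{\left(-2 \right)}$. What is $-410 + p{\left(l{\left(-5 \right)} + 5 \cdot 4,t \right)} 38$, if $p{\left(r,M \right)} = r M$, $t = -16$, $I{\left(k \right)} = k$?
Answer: $-11354$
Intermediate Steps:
$l{\left(a \right)} = -2$
$p{\left(r,M \right)} = M r$
$-410 + p{\left(l{\left(-5 \right)} + 5 \cdot 4,t \right)} 38 = -410 + - 16 \left(-2 + 5 \cdot 4\right) 38 = -410 + - 16 \left(-2 + 20\right) 38 = -410 + \left(-16\right) 18 \cdot 38 = -410 - 10944 = -11354$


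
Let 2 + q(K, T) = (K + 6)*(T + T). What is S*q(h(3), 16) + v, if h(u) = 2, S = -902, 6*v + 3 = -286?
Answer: -1374937/6 ≈ -2.2916e+5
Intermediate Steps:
v = -289/6 (v = -½ + (⅙)*(-286) = -½ - 143/3 = -289/6 ≈ -48.167)
q(K, T) = -2 + 2*T*(6 + K) (q(K, T) = -2 + (K + 6)*(T + T) = -2 + (6 + K)*(2*T) = -2 + 2*T*(6 + K))
S*q(h(3), 16) + v = -902*(-2 + 12*16 + 2*2*16) - 289/6 = -902*(-2 + 192 + 64) - 289/6 = -902*254 - 289/6 = -229108 - 289/6 = -1374937/6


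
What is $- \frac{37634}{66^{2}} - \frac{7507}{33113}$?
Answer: $- \frac{639437567}{72120114} \approx -8.8663$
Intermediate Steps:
$- \frac{37634}{66^{2}} - \frac{7507}{33113} = - \frac{37634}{4356} - \frac{7507}{33113} = \left(-37634\right) \frac{1}{4356} - \frac{7507}{33113} = - \frac{18817}{2178} - \frac{7507}{33113} = - \frac{639437567}{72120114}$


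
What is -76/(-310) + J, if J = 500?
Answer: 77538/155 ≈ 500.25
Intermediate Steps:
-76/(-310) + J = -76/(-310) + 500 = -1/310*(-76) + 500 = 38/155 + 500 = 77538/155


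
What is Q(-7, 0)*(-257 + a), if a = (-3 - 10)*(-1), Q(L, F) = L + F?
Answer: 1708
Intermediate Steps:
Q(L, F) = F + L
a = 13 (a = -13*(-1) = 13)
Q(-7, 0)*(-257 + a) = (0 - 7)*(-257 + 13) = -7*(-244) = 1708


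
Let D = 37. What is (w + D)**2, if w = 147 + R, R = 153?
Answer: 113569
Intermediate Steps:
w = 300 (w = 147 + 153 = 300)
(w + D)**2 = (300 + 37)**2 = 337**2 = 113569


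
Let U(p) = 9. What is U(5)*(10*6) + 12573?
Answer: 13113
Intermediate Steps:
U(5)*(10*6) + 12573 = 9*(10*6) + 12573 = 9*60 + 12573 = 540 + 12573 = 13113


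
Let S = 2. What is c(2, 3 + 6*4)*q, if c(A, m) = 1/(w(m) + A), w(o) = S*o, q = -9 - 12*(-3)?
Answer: 27/56 ≈ 0.48214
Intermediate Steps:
q = 27 (q = -9 + 36 = 27)
w(o) = 2*o
c(A, m) = 1/(A + 2*m) (c(A, m) = 1/(2*m + A) = 1/(A + 2*m))
c(2, 3 + 6*4)*q = 27/(2 + 2*(3 + 6*4)) = 27/(2 + 2*(3 + 24)) = 27/(2 + 2*27) = 27/(2 + 54) = 27/56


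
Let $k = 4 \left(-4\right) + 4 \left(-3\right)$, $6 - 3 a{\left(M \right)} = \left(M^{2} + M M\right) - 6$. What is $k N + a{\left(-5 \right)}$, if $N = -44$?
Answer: $\frac{3658}{3} \approx 1219.3$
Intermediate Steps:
$a{\left(M \right)} = 4 - \frac{2 M^{2}}{3}$ ($a{\left(M \right)} = 2 - \frac{\left(M^{2} + M M\right) - 6}{3} = 2 - \frac{\left(M^{2} + M^{2}\right) - 6}{3} = 2 - \frac{2 M^{2} - 6}{3} = 2 - \frac{-6 + 2 M^{2}}{3} = 2 - \left(-2 + \frac{2 M^{2}}{3}\right) = 4 - \frac{2 M^{2}}{3}$)
$k = -28$ ($k = -16 - 12 = -28$)
$k N + a{\left(-5 \right)} = \left(-28\right) \left(-44\right) + \left(4 - \frac{2 \left(-5\right)^{2}}{3}\right) = 1232 + \left(4 - \frac{50}{3}\right) = 1232 - \frac{38}{3} = \frac{3658}{3}$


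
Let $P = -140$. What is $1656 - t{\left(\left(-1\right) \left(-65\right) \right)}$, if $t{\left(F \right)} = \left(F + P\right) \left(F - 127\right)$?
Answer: $-2994$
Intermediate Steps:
$t{\left(F \right)} = \left(-140 + F\right) \left(-127 + F\right)$ ($t{\left(F \right)} = \left(F - 140\right) \left(F - 127\right) = \left(-140 + F\right) \left(-127 + F\right)$)
$1656 - t{\left(\left(-1\right) \left(-65\right) \right)} = 1656 - \left(17780 + \left(\left(-1\right) \left(-65\right)\right)^{2} - 267 \left(\left(-1\right) \left(-65\right)\right)\right) = 1656 - \left(17780 + 65^{2} - 17355\right) = 1656 - \left(17780 + 4225 - 17355\right) = 1656 - 4650 = -2994$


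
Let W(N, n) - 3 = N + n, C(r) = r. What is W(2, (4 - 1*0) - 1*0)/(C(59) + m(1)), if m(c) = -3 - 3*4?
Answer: 9/44 ≈ 0.20455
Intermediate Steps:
W(N, n) = 3 + N + n (W(N, n) = 3 + (N + n) = 3 + N + n)
m(c) = -15 (m(c) = -3 - 12 = -15)
W(2, (4 - 1*0) - 1*0)/(C(59) + m(1)) = (3 + 2 + ((4 - 1*0) - 1*0))/(59 - 15) = (3 + 2 + ((4 + 0) + 0))/44 = (3 + 2 + (4 + 0))*(1/44) = (3 + 2 + 4)*(1/44) = 9*(1/44) = 9/44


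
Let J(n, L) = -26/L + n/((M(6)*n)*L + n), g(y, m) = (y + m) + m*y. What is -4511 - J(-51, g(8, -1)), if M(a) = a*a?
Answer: -158794/35 ≈ -4537.0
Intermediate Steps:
M(a) = a**2
g(y, m) = m + y + m*y (g(y, m) = (m + y) + m*y = m + y + m*y)
J(n, L) = -26/L + n/(n + 36*L*n) (J(n, L) = -26/L + n/((6**2*n)*L + n) = -26/L + n/((36*n)*L + n) = -26/L + n/(36*L*n + n) = -26/L + n/(n + 36*L*n))
-4511 - J(-51, g(8, -1)) = -4511 - (-26 - 935*(-1 + 8 - 1*8))/((-1 + 8 - 1*8)*(1 + 36*(-1 + 8 - 1*8))) = -4511 - (-26 - 935*(-1 + 8 - 8))/((-1 + 8 - 8)*(1 + 36*(-1 + 8 - 8))) = -4511 - (-26 - 935*(-1))/((-1)*(1 + 36*(-1))) = -4511 - (-1)*(-26 + 935)/(1 - 36) = -4511 - (-1)*909/(-35) = -4511 - (-1)*(-1)*909/35 = -4511 - 1*909/35 = -4511 - 909/35 = -158794/35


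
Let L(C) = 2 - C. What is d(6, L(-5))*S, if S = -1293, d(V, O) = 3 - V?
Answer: 3879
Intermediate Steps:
d(6, L(-5))*S = (3 - 1*6)*(-1293) = (3 - 6)*(-1293) = -3*(-1293) = 3879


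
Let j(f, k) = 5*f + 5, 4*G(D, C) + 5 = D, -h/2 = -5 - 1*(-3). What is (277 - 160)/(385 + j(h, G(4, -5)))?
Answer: 117/410 ≈ 0.28537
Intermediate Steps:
h = 4 (h = -2*(-5 - 1*(-3)) = -2*(-5 + 3) = -2*(-2) = 4)
G(D, C) = -5/4 + D/4
j(f, k) = 5 + 5*f
(277 - 160)/(385 + j(h, G(4, -5))) = (277 - 160)/(385 + (5 + 5*4)) = 117/(385 + (5 + 20)) = 117/(385 + 25) = 117/410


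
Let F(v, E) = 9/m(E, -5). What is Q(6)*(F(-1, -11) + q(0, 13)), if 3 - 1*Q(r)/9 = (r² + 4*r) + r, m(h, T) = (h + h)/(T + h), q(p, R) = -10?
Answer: 21546/11 ≈ 1958.7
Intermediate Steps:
m(h, T) = 2*h/(T + h) (m(h, T) = (2*h)/(T + h) = 2*h/(T + h))
F(v, E) = 9*(-5 + E)/(2*E) (F(v, E) = 9/((2*E/(-5 + E))) = 9*((-5 + E)/(2*E)) = 9*(-5 + E)/(2*E))
Q(r) = 27 - 45*r - 9*r² (Q(r) = 27 - 9*((r² + 4*r) + r) = 27 - 9*(r² + 5*r) = 27 + (-45*r - 9*r²) = 27 - 45*r - 9*r²)
Q(6)*(F(-1, -11) + q(0, 13)) = (27 - 45*6 - 9*6²)*((9/2)*(-5 - 11)/(-11) - 10) = (27 - 270 - 9*36)*((9/2)*(-1/11)*(-16) - 10) = (27 - 270 - 324)*(72/11 - 10) = -567*(-38/11) = 21546/11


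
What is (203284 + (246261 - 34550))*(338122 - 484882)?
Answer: -60904666200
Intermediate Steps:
(203284 + (246261 - 34550))*(338122 - 484882) = (203284 + 211711)*(-146760) = 414995*(-146760) = -60904666200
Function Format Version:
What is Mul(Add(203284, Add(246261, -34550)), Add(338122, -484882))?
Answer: -60904666200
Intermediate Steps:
Mul(Add(203284, Add(246261, -34550)), Add(338122, -484882)) = Mul(Add(203284, 211711), -146760) = Mul(414995, -146760) = -60904666200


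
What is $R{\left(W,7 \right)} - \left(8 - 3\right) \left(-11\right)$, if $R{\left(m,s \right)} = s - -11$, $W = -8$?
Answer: $73$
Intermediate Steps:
$R{\left(m,s \right)} = 11 + s$ ($R{\left(m,s \right)} = s + 11 = 11 + s$)
$R{\left(W,7 \right)} - \left(8 - 3\right) \left(-11\right) = \left(11 + 7\right) - \left(8 - 3\right) \left(-11\right) = 18 - 5 \left(-11\right) = 18 - -55 = 18 + 55 = 73$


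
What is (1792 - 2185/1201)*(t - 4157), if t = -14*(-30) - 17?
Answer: -8071126278/1201 ≈ -6.7203e+6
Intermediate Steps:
t = 403 (t = 420 - 17 = 403)
(1792 - 2185/1201)*(t - 4157) = (1792 - 2185/1201)*(403 - 4157) = (1792 - 2185*1/1201)*(-3754) = (1792 - 2185/1201)*(-3754) = (2150007/1201)*(-3754) = -8071126278/1201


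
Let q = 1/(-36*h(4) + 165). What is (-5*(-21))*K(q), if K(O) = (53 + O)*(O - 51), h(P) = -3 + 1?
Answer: -5313851620/18723 ≈ -2.8381e+5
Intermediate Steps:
h(P) = -2
q = 1/237 (q = 1/(-36*(-2) + 165) = 1/(72 + 165) = 1/237 ≈ 0.0042194)
K(O) = (-51 + O)*(53 + O) (K(O) = (53 + O)*(-51 + O) = (-51 + O)*(53 + O))
(-5*(-21))*K(q) = (-5*(-21))*(-2703 + (1/237)² + 2*(1/237)) = 105*(-2703 + 1/56169 + 2/237) = 105*(-151824332/56169) = -5313851620/18723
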